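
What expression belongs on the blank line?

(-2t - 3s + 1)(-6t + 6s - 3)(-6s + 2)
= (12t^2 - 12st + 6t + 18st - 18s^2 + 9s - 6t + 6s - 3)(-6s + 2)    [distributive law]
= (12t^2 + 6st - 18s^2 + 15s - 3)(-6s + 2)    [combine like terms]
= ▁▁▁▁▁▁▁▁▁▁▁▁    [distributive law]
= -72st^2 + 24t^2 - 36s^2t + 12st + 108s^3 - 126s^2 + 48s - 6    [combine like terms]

After distributive law, the bracketed line is:

-72st^2 + 24t^2 - 36s^2t + 12st + 108s^3 - 36s^2 - 90s^2 + 30s + 18s - 6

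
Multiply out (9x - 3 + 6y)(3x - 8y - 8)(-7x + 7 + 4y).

-189x^3 + 756x^2 + 486x^2y - 534xy + 120xy^2 - 735x - 72y - 432y^2 + 168 - 192y^3

(9x - 3 + 6y)(3x - 8y - 8)(-7x + 7 + 4y)
= (27x^2 - 72xy - 72x - 9x + 24y + 24 + 18xy - 48y^2 - 48y)(-7x + 7 + 4y)    [distributive law]
= (27x^2 - 54xy - 81x - 24y + 24 - 48y^2)(-7x + 7 + 4y)    [combine like terms]
= -189x^3 + 189x^2 + 108x^2y + 378x^2y - 378xy - 216xy^2 + 567x^2 - 567x - 324xy + 168xy - 168y - 96y^2 - 168x + 168 + 96y + 336xy^2 - 336y^2 - 192y^3    [distributive law]
= -189x^3 + 756x^2 + 486x^2y - 534xy + 120xy^2 - 735x - 72y - 432y^2 + 168 - 192y^3    [combine like terms]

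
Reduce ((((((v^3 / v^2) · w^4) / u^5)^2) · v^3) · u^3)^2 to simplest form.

((((((v^3 / v^2) · w^4) / u^5)^2) · v^3) · u^3)^2
= ((((((v^3 / v^2) · w^4) / u^5)^2) · v^3)^2) · ((u^3)^2)    [power of a product]
= ((((((v^3 / v^2) · w^4) / u^5)^2)^2) · ((v^3)^2)) · ((u^3)^2)    [power of a product]
= (((((v^3 / v^2) · w^4) / u^5)^4) · ((v^3)^2)) · ((u^3)^2)    [power of a power]
= (((((v^3 / v^2) · w^4)^4) / ((u^5)^4)) · ((v^3)^2)) · ((u^3)^2)    [power of a quotient]
= (((((v^3 / v^2)^4) · ((w^4)^4)) / ((u^5)^4)) · ((v^3)^2)) · ((u^3)^2)    [power of a product]
= ((((((v^3)^4) / ((v^2)^4)) · ((w^4)^4)) / ((u^5)^4)) · ((v^3)^2)) · ((u^3)^2)    [power of a quotient]
= ((((v^12 / ((v^2)^4)) · ((w^4)^4)) / ((u^5)^4)) · ((v^3)^2)) · ((u^3)^2)    [power of a power]
= ((((v^12 / v^8) · ((w^4)^4)) / ((u^5)^4)) · ((v^3)^2)) · ((u^3)^2)    [power of a power]
= (((v^4 · ((w^4)^4)) / ((u^5)^4)) · ((v^3)^2)) · ((u^3)^2)    [quotient of powers]
= (((v^4 · w^16) / ((u^5)^4)) · ((v^3)^2)) · ((u^3)^2)    [power of a power]
= (((v^4 · w^16) / u^20) · ((v^3)^2)) · ((u^3)^2)    [power of a power]
= (((v^4 · w^16) / u^20) · v^6) · ((u^3)^2)    [power of a power]
= (((v^4 · w^16) / u^20) · v^6) · u^6    [power of a power]
= u^(-14)·v^10·w^16    [quotient of powers; product of powers]

u^(-14)·v^10·w^16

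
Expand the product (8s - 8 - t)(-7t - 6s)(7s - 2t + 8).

(8s - 8 - t)(-7t - 6s)(7s - 2t + 8)
= (-56st - 48s^2 + 56t + 48s + 7t^2 + 6st)(7s - 2t + 8)    [distributive law]
= (-50st - 48s^2 + 56t + 48s + 7t^2)(7s - 2t + 8)    [combine like terms]
= -350s^2t + 100st^2 - 400st - 336s^3 + 96s^2t - 384s^2 + 392st - 112t^2 + 448t + 336s^2 - 96st + 384s + 49st^2 - 14t^3 + 56t^2    [distributive law]
= -254s^2t + 149st^2 - 104st - 336s^3 - 48s^2 - 56t^2 + 448t + 384s - 14t^3    [combine like terms]

-254s^2t + 149st^2 - 104st - 336s^3 - 48s^2 - 56t^2 + 448t + 384s - 14t^3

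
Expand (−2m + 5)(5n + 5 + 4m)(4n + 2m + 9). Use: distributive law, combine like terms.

−40mn^2 − 52m^2n − 52m^2 + 140m − 16m^3 + 100n^2 + 325n + 225

(−2m + 5)(5n + 5 + 4m)(4n + 2m + 9)
= (−10mn − 10m − 8m^2 + 25n + 25 + 20m)(4n + 2m + 9)    [distributive law]
= (−10mn + 10m − 8m^2 + 25n + 25)(4n + 2m + 9)    [combine like terms]
= −40mn^2 − 20m^2n − 90mn + 40mn + 20m^2 + 90m − 32m^2n − 16m^3 − 72m^2 + 100n^2 + 50mn + 225n + 100n + 50m + 225    [distributive law]
= −40mn^2 − 52m^2n − 52m^2 + 140m − 16m^3 + 100n^2 + 325n + 225    [combine like terms]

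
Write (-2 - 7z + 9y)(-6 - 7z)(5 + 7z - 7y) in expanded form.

(-2 - 7z + 9y)(-6 - 7z)(5 + 7z - 7y)
= (12 + 14z + 42z + 49z² - 54y - 63yz)(5 + 7z - 7y)    [distributive law]
= (12 + 56z + 49z² - 54y - 63yz)(5 + 7z - 7y)    [combine like terms]
= 60 + 84z - 84y + 280z + 392z² - 392yz + 245z² + 343z³ - 343yz² - 270y - 378yz + 378y² - 315yz - 441yz² + 441y²z    [distributive law]
= 60 + 364z - 354y + 637z² - 1085yz + 343z³ - 784yz² + 378y² + 441y²z    [combine like terms]

60 + 364z - 354y + 637z² - 1085yz + 343z³ - 784yz² + 378y² + 441y²z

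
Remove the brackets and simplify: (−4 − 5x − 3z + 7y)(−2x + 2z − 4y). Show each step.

8x − 8z + 16y + 10x^2 − 4xz + 6xy − 6z^2 + 26yz − 28y^2

(−4 − 5x − 3z + 7y)(−2x + 2z − 4y)
= 8x − 8z + 16y + 10x^2 − 10xz + 20xy + 6xz − 6z^2 + 12yz − 14xy + 14yz − 28y^2    [distributive law]
= 8x − 8z + 16y + 10x^2 − 4xz + 6xy − 6z^2 + 26yz − 28y^2    [combine like terms]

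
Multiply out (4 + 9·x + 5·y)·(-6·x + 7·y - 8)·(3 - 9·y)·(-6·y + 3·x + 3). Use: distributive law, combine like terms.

5373·x·y - 1350·x^2 - 1152·x - 6030·x·y^2 + 5319·x^2·y - 873·y^2 + 1332·y - 2223·y^3 - 288 - 486·x^3 - 3807·x^2·y^2 + 1458·x^3·y + 837·x·y^3 + 1890·y^4

(4 + 9·x + 5·y)·(-6·x + 7·y - 8)·(3 - 9·y)·(-6·y + 3·x + 3)
= (-24·x + 28·y - 32 - 54·x^2 + 63·x·y - 72·x - 30·x·y + 35·y^2 - 40·y)·(3 - 9·y)·(-6·y + 3·x + 3)    [distributive law]
= (-96·x - 12·y - 32 - 54·x^2 + 33·x·y + 35·y^2)·(3 - 9·y)·(-6·y + 3·x + 3)    [combine like terms]
= (-288·x + 864·x·y - 36·y + 108·y^2 - 96 + 288·y - 162·x^2 + 486·x^2·y + 99·x·y - 297·x·y^2 + 105·y^2 - 315·y^3)·(-6·y + 3·x + 3)    [distributive law]
= (-288·x + 963·x·y + 252·y + 213·y^2 - 96 - 162·x^2 + 486·x^2·y - 297·x·y^2 - 315·y^3)·(-6·y + 3·x + 3)    [combine like terms]
= 1728·x·y - 864·x^2 - 864·x - 5778·x·y^2 + 2889·x^2·y + 2889·x·y - 1512·y^2 + 756·x·y + 756·y - 1278·y^3 + 639·x·y^2 + 639·y^2 + 576·y - 288·x - 288 + 972·x^2·y - 486·x^3 - 486·x^2 - 2916·x^2·y^2 + 1458·x^3·y + 1458·x^2·y + 1782·x·y^3 - 891·x^2·y^2 - 891·x·y^2 + 1890·y^4 - 945·x·y^3 - 945·y^3    [distributive law]
= 5373·x·y - 1350·x^2 - 1152·x - 6030·x·y^2 + 5319·x^2·y - 873·y^2 + 1332·y - 2223·y^3 - 288 - 486·x^3 - 3807·x^2·y^2 + 1458·x^3·y + 837·x·y^3 + 1890·y^4    [combine like terms]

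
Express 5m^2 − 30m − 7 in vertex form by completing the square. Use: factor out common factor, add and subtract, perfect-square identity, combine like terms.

5(m − 3)^2 − 52

5m^2 − 30m − 7
= 5(m^2 − 6m) − 7    [factor out 5 from the m-terms]
= 5(m^2 − 6m + 9 − 9) − 7    [add and subtract 9 inside the bracket]
= 5(m − 3)^2 − 45 − 7    [perfect-square identity]
= 5(m − 3)^2 − 52    [combine constants]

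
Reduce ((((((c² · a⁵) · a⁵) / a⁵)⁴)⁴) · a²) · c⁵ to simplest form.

a⁸²·c³⁷

((((((c² · a⁵) · a⁵) / a⁵)⁴)⁴) · a²) · c⁵
= (((((c² · a⁵) · a⁵) / a⁵)¹⁶) · a²) · c⁵    [power of a power]
= (((((c² · a⁵) · a⁵)¹⁶) / ((a⁵)¹⁶)) · a²) · c⁵    [power of a quotient]
= (((((c² · a⁵)¹⁶) · ((a⁵)¹⁶)) / ((a⁵)¹⁶)) · a²) · c⁵    [power of a product]
= ((((((c²)¹⁶) · ((a⁵)¹⁶)) · ((a⁵)¹⁶)) / ((a⁵)¹⁶)) · a²) · c⁵    [power of a product]
= ((((c³² · ((a⁵)¹⁶)) · ((a⁵)¹⁶)) / ((a⁵)¹⁶)) · a²) · c⁵    [power of a power]
= ((((c³² · a⁸⁰) · ((a⁵)¹⁶)) / ((a⁵)¹⁶)) · a²) · c⁵    [power of a power]
= ((((c³² · a⁸⁰) · a⁸⁰) / ((a⁵)¹⁶)) · a²) · c⁵    [power of a power]
= ((((c³² · a⁸⁰) · a⁸⁰) / a⁸⁰) · a²) · c⁵    [power of a power]
= a⁸²·c³⁷    [quotient of powers; product of powers]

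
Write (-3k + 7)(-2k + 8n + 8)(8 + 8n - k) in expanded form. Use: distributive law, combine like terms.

(-3k + 7)(-2k + 8n + 8)(8 + 8n - k)
= (6k^2 - 24kn - 24k - 14k + 56n + 56)(8 + 8n - k)    [distributive law]
= (6k^2 - 24kn - 38k + 56n + 56)(8 + 8n - k)    [combine like terms]
= 48k^2 + 48k^2n - 6k^3 - 192kn - 192kn^2 + 24k^2n - 304k - 304kn + 38k^2 + 448n + 448n^2 - 56kn + 448 + 448n - 56k    [distributive law]
= 86k^2 + 72k^2n - 6k^3 - 552kn - 192kn^2 - 360k + 896n + 448n^2 + 448    [combine like terms]

86k^2 + 72k^2n - 6k^3 - 552kn - 192kn^2 - 360k + 896n + 448n^2 + 448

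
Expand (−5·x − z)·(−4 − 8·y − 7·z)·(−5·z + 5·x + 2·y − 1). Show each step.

(−5·x − z)·(−4 − 8·y − 7·z)·(−5·z + 5·x + 2·y − 1)
= (20·x + 40·x·y + 35·x·z + 4·z + 8·y·z + 7·z^2)·(−5·z + 5·x + 2·y − 1)    [distributive law]
= −100·x·z + 100·x^2 + 40·x·y − 20·x − 200·x·y·z + 200·x^2·y + 80·x·y^2 − 40·x·y − 175·x·z^2 + 175·x^2·z + 70·x·y·z − 35·x·z − 20·z^2 + 20·x·z + 8·y·z − 4·z − 40·y·z^2 + 40·x·y·z + 16·y^2·z − 8·y·z − 35·z^3 + 35·x·z^2 + 14·y·z^2 − 7·z^2    [distributive law]
= −115·x·z + 100·x^2 − 20·x − 90·x·y·z + 200·x^2·y + 80·x·y^2 − 140·x·z^2 + 175·x^2·z − 27·z^2 − 4·z − 26·y·z^2 + 16·y^2·z − 35·z^3    [combine like terms]

−115·x·z + 100·x^2 − 20·x − 90·x·y·z + 200·x^2·y + 80·x·y^2 − 140·x·z^2 + 175·x^2·z − 27·z^2 − 4·z − 26·y·z^2 + 16·y^2·z − 35·z^3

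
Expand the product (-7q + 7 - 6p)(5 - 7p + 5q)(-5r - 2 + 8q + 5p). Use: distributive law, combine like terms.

-95pqr - 670pq - 23pq^2 + 431p^2q + 175q^2r + 70q^2 - 280q^3 - 175r - 70 + 280q + 333p + 395pr - 479p^2 - 210p^2r + 210p^3

(-7q + 7 - 6p)(5 - 7p + 5q)(-5r - 2 + 8q + 5p)
= (-35q + 49pq - 35q^2 + 35 - 49p + 35q - 30p + 42p^2 - 30pq)(-5r - 2 + 8q + 5p)    [distributive law]
= (19pq - 35q^2 + 35 - 79p + 42p^2)(-5r - 2 + 8q + 5p)    [combine like terms]
= -95pqr - 38pq + 152pq^2 + 95p^2q + 175q^2r + 70q^2 - 280q^3 - 175pq^2 - 175r - 70 + 280q + 175p + 395pr + 158p - 632pq - 395p^2 - 210p^2r - 84p^2 + 336p^2q + 210p^3    [distributive law]
= -95pqr - 670pq - 23pq^2 + 431p^2q + 175q^2r + 70q^2 - 280q^3 - 175r - 70 + 280q + 333p + 395pr - 479p^2 - 210p^2r + 210p^3    [combine like terms]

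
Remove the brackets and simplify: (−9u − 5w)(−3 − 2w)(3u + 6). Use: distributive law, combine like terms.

81u^2 + 162u + 54u^2w + 153uw + 90w + 30uw^2 + 60w^2

(−9u − 5w)(−3 − 2w)(3u + 6)
= (27u + 18uw + 15w + 10w^2)(3u + 6)    [distributive law]
= 81u^2 + 162u + 54u^2w + 108uw + 45uw + 90w + 30uw^2 + 60w^2    [distributive law]
= 81u^2 + 162u + 54u^2w + 153uw + 90w + 30uw^2 + 60w^2    [combine like terms]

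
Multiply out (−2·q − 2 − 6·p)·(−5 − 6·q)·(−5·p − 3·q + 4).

(−2·q − 2 − 6·p)·(−5 − 6·q)·(−5·p − 3·q + 4)
= (10·q + 12·q^2 + 10 + 12·q + 30·p + 36·p·q)·(−5·p − 3·q + 4)    [distributive law]
= (22·q + 12·q^2 + 10 + 30·p + 36·p·q)·(−5·p − 3·q + 4)    [combine like terms]
= −110·p·q − 66·q^2 + 88·q − 60·p·q^2 − 36·q^3 + 48·q^2 − 50·p − 30·q + 40 − 150·p^2 − 90·p·q + 120·p − 180·p^2·q − 108·p·q^2 + 144·p·q    [distributive law]
= −56·p·q − 18·q^2 + 58·q − 168·p·q^2 − 36·q^3 + 70·p + 40 − 150·p^2 − 180·p^2·q    [combine like terms]

−56·p·q − 18·q^2 + 58·q − 168·p·q^2 − 36·q^3 + 70·p + 40 − 150·p^2 − 180·p^2·q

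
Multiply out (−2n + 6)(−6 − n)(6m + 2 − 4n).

36mn + 156n − 20n^2 + 12mn^2 − 8n^3 − 216m − 72

(−2n + 6)(−6 − n)(6m + 2 − 4n)
= (12n + 2n^2 − 36 − 6n)(6m + 2 − 4n)    [distributive law]
= (6n + 2n^2 − 36)(6m + 2 − 4n)    [combine like terms]
= 36mn + 12n − 24n^2 + 12mn^2 + 4n^2 − 8n^3 − 216m − 72 + 144n    [distributive law]
= 36mn + 156n − 20n^2 + 12mn^2 − 8n^3 − 216m − 72    [combine like terms]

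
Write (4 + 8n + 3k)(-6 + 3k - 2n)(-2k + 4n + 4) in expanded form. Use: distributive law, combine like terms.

24k - 320n - 96 + 48k² + 160kn - 288n² + 104kn² - 64n³ - 18k³

(4 + 8n + 3k)(-6 + 3k - 2n)(-2k + 4n + 4)
= (-24 + 12k - 8n - 48n + 24kn - 16n² - 18k + 9k² - 6kn)(-2k + 4n + 4)    [distributive law]
= (-24 - 6k - 56n + 18kn - 16n² + 9k²)(-2k + 4n + 4)    [combine like terms]
= 48k - 96n - 96 + 12k² - 24kn - 24k + 112kn - 224n² - 224n - 36k²n + 72kn² + 72kn + 32kn² - 64n³ - 64n² - 18k³ + 36k²n + 36k²    [distributive law]
= 24k - 320n - 96 + 48k² + 160kn - 288n² + 104kn² - 64n³ - 18k³    [combine like terms]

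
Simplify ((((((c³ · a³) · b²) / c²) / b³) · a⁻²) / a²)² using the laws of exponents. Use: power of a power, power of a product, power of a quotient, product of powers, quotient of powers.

((((((c³ · a³) · b²) / c²) / b³) · a⁻²) / a²)²
= ((((((c³ · a³) · b²) / c²) / b³) · a⁻²)²) / ((a²)²)    [power of a quotient]
= ((((((c³ · a³) · b²) / c²) / b³)²) · ((a⁻²)²)) / ((a²)²)    [power of a product]
= ((((((c³ · a³) · b²) / c²)²) / ((b³)²)) · ((a⁻²)²)) / ((a²)²)    [power of a quotient]
= ((((((c³ · a³) · b²)²) / ((c²)²)) / ((b³)²)) · ((a⁻²)²)) / ((a²)²)    [power of a quotient]
= ((((((c³ · a³)²) · ((b²)²)) / ((c²)²)) / ((b³)²)) · ((a⁻²)²)) / ((a²)²)    [power of a product]
= (((((((c³)²) · ((a³)²)) · ((b²)²)) / ((c²)²)) / ((b³)²)) · ((a⁻²)²)) / ((a²)²)    [power of a product]
= (((((c⁶ · ((a³)²)) · ((b²)²)) / ((c²)²)) / ((b³)²)) · ((a⁻²)²)) / ((a²)²)    [power of a power]
= (((((c⁶ · a⁶) · ((b²)²)) / ((c²)²)) / ((b³)²)) · ((a⁻²)²)) / ((a²)²)    [power of a power]
= (((((c⁶ · a⁶) · b⁴) / ((c²)²)) / ((b³)²)) · ((a⁻²)²)) / ((a²)²)    [power of a power]
= (((((c⁶ · a⁶) · b⁴) / c⁴) / ((b³)²)) · ((a⁻²)²)) / ((a²)²)    [power of a power]
= (((((c⁶ · a⁶) · b⁴) / c⁴) / b⁶) · ((a⁻²)²)) / ((a²)²)    [power of a power]
= (((((c⁶ · a⁶) · b⁴) / c⁴) / b⁶) · a⁻⁴) / ((a²)²)    [power of a power]
= (((((c⁶ · a⁶) · b⁴) / c⁴) / b⁶) · a⁻⁴) / a⁴    [power of a power]
= a⁻²·b⁻²·c²    [quotient of powers; product of powers]

a⁻²·b⁻²·c²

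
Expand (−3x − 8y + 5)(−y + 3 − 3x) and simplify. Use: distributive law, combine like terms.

27xy − 24x + 9x^2 + 8y^2 − 29y + 15

(−3x − 8y + 5)(−y + 3 − 3x)
= 3xy − 9x + 9x^2 + 8y^2 − 24y + 24xy − 5y + 15 − 15x    [distributive law]
= 27xy − 24x + 9x^2 + 8y^2 − 29y + 15    [combine like terms]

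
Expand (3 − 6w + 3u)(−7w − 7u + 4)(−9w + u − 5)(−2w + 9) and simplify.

(3 − 6w + 3u)(−7w − 7u + 4)(−9w + u − 5)(−2w + 9)
= (−21w − 21u + 12 + 42w^2 + 42uw − 24w − 21uw − 21u^2 + 12u)(−9w + u − 5)(−2w + 9)    [distributive law]
= (−45w − 9u + 12 + 42w^2 + 21uw − 21u^2)(−9w + u − 5)(−2w + 9)    [combine like terms]
= (405w^2 − 45uw + 225w + 81uw − 9u^2 + 45u − 108w + 12u − 60 − 378w^3 + 42uw^2 − 210w^2 − 189uw^2 + 21u^2w − 105uw + 189u^2w − 21u^3 + 105u^2)(−2w + 9)    [distributive law]
= (195w^2 − 69uw + 117w + 96u^2 + 57u − 60 − 378w^3 − 147uw^2 + 210u^2w − 21u^3)(−2w + 9)    [combine like terms]
= −390w^3 + 1755w^2 + 138uw^2 − 621uw − 234w^2 + 1053w − 192u^2w + 864u^2 − 114uw + 513u + 120w − 540 + 756w^4 − 3402w^3 + 294uw^3 − 1323uw^2 − 420u^2w^2 + 1890u^2w + 42u^3w − 189u^3    [distributive law]
= −3792w^3 + 1521w^2 − 1185uw^2 − 735uw + 1173w + 1698u^2w + 864u^2 + 513u − 540 + 756w^4 + 294uw^3 − 420u^2w^2 + 42u^3w − 189u^3    [combine like terms]

−3792w^3 + 1521w^2 − 1185uw^2 − 735uw + 1173w + 1698u^2w + 864u^2 + 513u − 540 + 756w^4 + 294uw^3 − 420u^2w^2 + 42u^3w − 189u^3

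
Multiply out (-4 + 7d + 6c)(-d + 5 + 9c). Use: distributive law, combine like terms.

(-4 + 7d + 6c)(-d + 5 + 9c)
= 4d - 20 - 36c - 7d^2 + 35d + 63cd - 6cd + 30c + 54c^2    [distributive law]
= 39d - 20 - 6c - 7d^2 + 57cd + 54c^2    [combine like terms]

39d - 20 - 6c - 7d^2 + 57cd + 54c^2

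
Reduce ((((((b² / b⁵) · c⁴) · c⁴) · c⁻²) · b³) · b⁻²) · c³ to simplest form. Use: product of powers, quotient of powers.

((((((b² / b⁵) · c⁴) · c⁴) · c⁻²) · b³) · b⁻²) · c³
= (((((b⁻³ · c⁴) · c⁴) · c⁻²) · b³) · b⁻²) · c³    [quotient of powers]
= b⁻²c⁹    [product of powers]

b⁻²c⁹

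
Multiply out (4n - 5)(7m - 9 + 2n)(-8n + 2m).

(4n - 5)(7m - 9 + 2n)(-8n + 2m)
= (28mn - 36n + 8n² - 35m + 45 - 10n)(-8n + 2m)    [distributive law]
= (28mn - 46n + 8n² - 35m + 45)(-8n + 2m)    [combine like terms]
= -224mn² + 56m²n + 368n² - 92mn - 64n³ + 16mn² + 280mn - 70m² - 360n + 90m    [distributive law]
= -208mn² + 56m²n + 368n² + 188mn - 64n³ - 70m² - 360n + 90m    [combine like terms]

-208mn² + 56m²n + 368n² + 188mn - 64n³ - 70m² - 360n + 90m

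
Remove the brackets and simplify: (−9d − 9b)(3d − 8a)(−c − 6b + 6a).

(−9d − 9b)(3d − 8a)(−c − 6b + 6a)
= (−27d² + 72ad − 27bd + 72ab)(−c − 6b + 6a)    [distributive law]
= 27cd² + 162bd² − 162ad² − 72acd − 432abd + 432a²d + 27bcd + 162b²d − 162abd − 72abc − 432ab² + 432a²b    [distributive law]
= 27cd² + 162bd² − 162ad² − 72acd − 594abd + 432a²d + 27bcd + 162b²d − 72abc − 432ab² + 432a²b    [combine like terms]

27cd² + 162bd² − 162ad² − 72acd − 594abd + 432a²d + 27bcd + 162b²d − 72abc − 432ab² + 432a²b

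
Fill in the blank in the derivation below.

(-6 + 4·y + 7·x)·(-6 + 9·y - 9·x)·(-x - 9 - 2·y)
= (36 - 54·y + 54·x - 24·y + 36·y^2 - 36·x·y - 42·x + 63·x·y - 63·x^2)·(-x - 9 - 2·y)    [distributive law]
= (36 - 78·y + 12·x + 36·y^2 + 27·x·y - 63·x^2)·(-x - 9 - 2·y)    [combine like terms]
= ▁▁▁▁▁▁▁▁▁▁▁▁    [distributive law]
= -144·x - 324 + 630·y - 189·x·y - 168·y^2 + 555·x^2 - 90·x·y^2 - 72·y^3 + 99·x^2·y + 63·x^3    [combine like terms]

Applying distributive law to the line above:

-36·x - 324 - 72·y + 78·x·y + 702·y + 156·y^2 - 12·x^2 - 108·x - 24·x·y - 36·x·y^2 - 324·y^2 - 72·y^3 - 27·x^2·y - 243·x·y - 54·x·y^2 + 63·x^3 + 567·x^2 + 126·x^2·y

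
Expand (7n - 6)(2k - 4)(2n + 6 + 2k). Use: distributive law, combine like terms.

28kn^2 + 4kn + 28k^2n - 56n^2 - 120n - 24k - 24k^2 + 144

(7n - 6)(2k - 4)(2n + 6 + 2k)
= (14kn - 28n - 12k + 24)(2n + 6 + 2k)    [distributive law]
= 28kn^2 + 84kn + 28k^2n - 56n^2 - 168n - 56kn - 24kn - 72k - 24k^2 + 48n + 144 + 48k    [distributive law]
= 28kn^2 + 4kn + 28k^2n - 56n^2 - 120n - 24k - 24k^2 + 144    [combine like terms]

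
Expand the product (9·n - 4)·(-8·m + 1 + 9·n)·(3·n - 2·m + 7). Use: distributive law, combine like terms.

(9·n - 4)·(-8·m + 1 + 9·n)·(3·n - 2·m + 7)
= (-72·m·n + 9·n + 81·n^2 + 32·m - 4 - 36·n)·(3·n - 2·m + 7)    [distributive law]
= (-72·m·n - 27·n + 81·n^2 + 32·m - 4)·(3·n - 2·m + 7)    [combine like terms]
= -216·m·n^2 + 144·m^2·n - 504·m·n - 81·n^2 + 54·m·n - 189·n + 243·n^3 - 162·m·n^2 + 567·n^2 + 96·m·n - 64·m^2 + 224·m - 12·n + 8·m - 28    [distributive law]
= -378·m·n^2 + 144·m^2·n - 354·m·n + 486·n^2 - 201·n + 243·n^3 - 64·m^2 + 232·m - 28    [combine like terms]

-378·m·n^2 + 144·m^2·n - 354·m·n + 486·n^2 - 201·n + 243·n^3 - 64·m^2 + 232·m - 28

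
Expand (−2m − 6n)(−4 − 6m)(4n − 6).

−184mn − 48m + 48m^2n − 72m^2 + 96n^2 − 144n + 144mn^2

(−2m − 6n)(−4 − 6m)(4n − 6)
= (8m + 12m^2 + 24n + 36mn)(4n − 6)    [distributive law]
= 32mn − 48m + 48m^2n − 72m^2 + 96n^2 − 144n + 144mn^2 − 216mn    [distributive law]
= −184mn − 48m + 48m^2n − 72m^2 + 96n^2 − 144n + 144mn^2    [combine like terms]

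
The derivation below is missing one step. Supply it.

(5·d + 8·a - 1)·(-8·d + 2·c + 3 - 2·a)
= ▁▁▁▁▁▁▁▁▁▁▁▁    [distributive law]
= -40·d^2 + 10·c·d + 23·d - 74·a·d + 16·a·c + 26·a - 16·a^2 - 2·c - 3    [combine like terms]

Applying distributive law to the line above:

-40·d^2 + 10·c·d + 15·d - 10·a·d - 64·a·d + 16·a·c + 24·a - 16·a^2 + 8·d - 2·c - 3 + 2·a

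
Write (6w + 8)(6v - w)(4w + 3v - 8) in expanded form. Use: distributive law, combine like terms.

(6w + 8)(6v - w)(4w + 3v - 8)
= (36vw - 6w^2 + 48v - 8w)(4w + 3v - 8)    [distributive law]
= 144vw^2 + 108v^2w - 288vw - 24w^3 - 18vw^2 + 48w^2 + 192vw + 144v^2 - 384v - 32w^2 - 24vw + 64w    [distributive law]
= 126vw^2 + 108v^2w - 120vw - 24w^3 + 16w^2 + 144v^2 - 384v + 64w    [combine like terms]

126vw^2 + 108v^2w - 120vw - 24w^3 + 16w^2 + 144v^2 - 384v + 64w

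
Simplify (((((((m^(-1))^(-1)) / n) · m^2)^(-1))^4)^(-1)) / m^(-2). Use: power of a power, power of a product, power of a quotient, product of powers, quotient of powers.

(((((((m^(-1))^(-1)) / n) · m^2)^(-1))^4)^(-1)) / m^(-2)
= ((((((m^(-1))^(-1)) / n) · m^2)^(-1))^(-4)) / m^(-2)    [power of a power]
= (((((m^(-1))^(-1)) / n) · m^2)^4) / m^(-2)    [power of a power]
= (((((m^(-1))^(-1)) / n)^4) · ((m^2)^4)) / m^(-2)    [power of a product]
= (((((m^(-1))^(-1))^4) / (n^4)) · ((m^2)^4)) / m^(-2)    [power of a quotient]
= ((((m^(-1))^(-4)) / (n^4)) · ((m^2)^4)) / m^(-2)    [power of a power]
= ((m^4 / (n^4)) · ((m^2)^4)) / m^(-2)    [power of a power]
= ((m^4 / n^4) · m^8) / m^(-2)    [power of a power]
= m^14·n^(-4)    [quotient of powers; product of powers]

m^14·n^(-4)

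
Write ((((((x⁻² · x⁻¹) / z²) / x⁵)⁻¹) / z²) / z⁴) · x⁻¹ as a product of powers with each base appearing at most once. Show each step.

((((((x⁻² · x⁻¹) / z²) / x⁵)⁻¹) / z²) / z⁴) · x⁻¹
= ((((((x⁻² · x⁻¹) / z²)⁻¹) / ((x⁵)⁻¹)) / z²) / z⁴) · x⁻¹    [power of a quotient]
= ((((((x⁻² · x⁻¹)⁻¹) / ((z²)⁻¹)) / ((x⁵)⁻¹)) / z²) / z⁴) · x⁻¹    [power of a quotient]
= (((((((x⁻²)⁻¹) · ((x⁻¹)⁻¹)) / ((z²)⁻¹)) / ((x⁵)⁻¹)) / z²) / z⁴) · x⁻¹    [power of a product]
= (((((x² · ((x⁻¹)⁻¹)) / ((z²)⁻¹)) / ((x⁵)⁻¹)) / z²) / z⁴) · x⁻¹    [power of a power]
= (((((x² · x) / ((z²)⁻¹)) / ((x⁵)⁻¹)) / z²) / z⁴) · x⁻¹    [power of a power]
= ((((x³ / ((z²)⁻¹)) / ((x⁵)⁻¹)) / z²) / z⁴) · x⁻¹    [product of powers]
= ((((x³ / z⁻²) / ((x⁵)⁻¹)) / z²) / z⁴) · x⁻¹    [power of a power]
= ((((x³ / z⁻²) / x⁻⁵) / z²) / z⁴) · x⁻¹    [power of a power]
= x⁷·z⁻⁴    [quotient of powers; product of powers]

x⁷·z⁻⁴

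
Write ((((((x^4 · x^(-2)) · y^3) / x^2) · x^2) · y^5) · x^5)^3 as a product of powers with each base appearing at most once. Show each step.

x^21y^24

((((((x^4 · x^(-2)) · y^3) / x^2) · x^2) · y^5) · x^5)^3
= ((((((x^4 · x^(-2)) · y^3) / x^2) · x^2) · y^5)^3) · ((x^5)^3)    [power of a product]
= ((((((x^4 · x^(-2)) · y^3) / x^2) · x^2)^3) · ((y^5)^3)) · ((x^5)^3)    [power of a product]
= ((((((x^4 · x^(-2)) · y^3) / x^2)^3) · ((x^2)^3)) · ((y^5)^3)) · ((x^5)^3)    [power of a product]
= ((((((x^4 · x^(-2)) · y^3)^3) / ((x^2)^3)) · ((x^2)^3)) · ((y^5)^3)) · ((x^5)^3)    [power of a quotient]
= ((((((x^4 · x^(-2))^3) · ((y^3)^3)) / ((x^2)^3)) · ((x^2)^3)) · ((y^5)^3)) · ((x^5)^3)    [power of a product]
= (((((((x^4)^3) · ((x^(-2))^3)) · ((y^3)^3)) / ((x^2)^3)) · ((x^2)^3)) · ((y^5)^3)) · ((x^5)^3)    [power of a product]
= (((((x^12 · ((x^(-2))^3)) · ((y^3)^3)) / ((x^2)^3)) · ((x^2)^3)) · ((y^5)^3)) · ((x^5)^3)    [power of a power]
= (((((x^12 · x^(-6)) · ((y^3)^3)) / ((x^2)^3)) · ((x^2)^3)) · ((y^5)^3)) · ((x^5)^3)    [power of a power]
= ((((x^6 · ((y^3)^3)) / ((x^2)^3)) · ((x^2)^3)) · ((y^5)^3)) · ((x^5)^3)    [product of powers]
= ((((x^6 · y^9) / ((x^2)^3)) · ((x^2)^3)) · ((y^5)^3)) · ((x^5)^3)    [power of a power]
= ((((x^6 · y^9) / x^6) · ((x^2)^3)) · ((y^5)^3)) · ((x^5)^3)    [power of a power]
= ((((x^6 · y^9) / x^6) · x^6) · ((y^5)^3)) · ((x^5)^3)    [power of a power]
= ((((x^6 · y^9) / x^6) · x^6) · y^15) · ((x^5)^3)    [power of a power]
= ((((x^6 · y^9) / x^6) · x^6) · y^15) · x^15    [power of a power]
= x^21y^24    [quotient of powers; product of powers]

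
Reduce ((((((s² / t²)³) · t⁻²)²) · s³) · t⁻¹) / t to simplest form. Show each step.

((((((s² / t²)³) · t⁻²)²) · s³) · t⁻¹) / t
= ((((((s² / t²)³)²) · ((t⁻²)²)) · s³) · t⁻¹) / t    [power of a product]
= (((((s² / t²)⁶) · ((t⁻²)²)) · s³) · t⁻¹) / t    [power of a power]
= ((((((s²)⁶) / ((t²)⁶)) · ((t⁻²)²)) · s³) · t⁻¹) / t    [power of a quotient]
= ((((s¹² / ((t²)⁶)) · ((t⁻²)²)) · s³) · t⁻¹) / t    [power of a power]
= ((((s¹² / t¹²) · ((t⁻²)²)) · s³) · t⁻¹) / t    [power of a power]
= ((((s¹² / t¹²) · t⁻⁴) · s³) · t⁻¹) / t    [power of a power]
= s¹⁵t⁻¹⁸    [quotient of powers; product of powers]

s¹⁵t⁻¹⁸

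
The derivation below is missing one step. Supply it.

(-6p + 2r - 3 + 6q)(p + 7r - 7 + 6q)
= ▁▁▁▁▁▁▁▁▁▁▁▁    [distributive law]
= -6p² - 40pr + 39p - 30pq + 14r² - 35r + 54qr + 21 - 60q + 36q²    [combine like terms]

After distributive law, the bracketed line is:

-6p² - 42pr + 42p - 36pq + 2pr + 14r² - 14r + 12qr - 3p - 21r + 21 - 18q + 6pq + 42qr - 42q + 36q²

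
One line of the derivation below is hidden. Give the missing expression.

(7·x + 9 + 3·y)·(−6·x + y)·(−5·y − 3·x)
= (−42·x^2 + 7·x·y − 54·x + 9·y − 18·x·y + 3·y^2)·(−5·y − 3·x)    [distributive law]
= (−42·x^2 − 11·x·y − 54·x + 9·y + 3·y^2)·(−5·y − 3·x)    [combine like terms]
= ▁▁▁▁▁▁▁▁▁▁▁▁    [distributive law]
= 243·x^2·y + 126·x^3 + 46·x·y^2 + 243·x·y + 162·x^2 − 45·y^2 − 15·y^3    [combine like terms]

Applying distributive law to the line above:

210·x^2·y + 126·x^3 + 55·x·y^2 + 33·x^2·y + 270·x·y + 162·x^2 − 45·y^2 − 27·x·y − 15·y^3 − 9·x·y^2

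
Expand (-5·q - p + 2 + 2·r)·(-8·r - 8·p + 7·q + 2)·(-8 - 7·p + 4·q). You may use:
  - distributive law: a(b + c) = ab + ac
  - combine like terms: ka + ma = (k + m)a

(-5·q - p + 2 + 2·r)·(-8·r - 8·p + 7·q + 2)·(-8 - 7·p + 4·q)
= (40·q·r + 40·p·q - 35·q² - 10·q + 8·p·r + 8·p² - 7·p·q - 2·p - 16·r - 16·p + 14·q + 4 - 16·r² - 16·p·r + 14·q·r + 4·r)·(-8 - 7·p + 4·q)    [distributive law]
= (54·q·r + 33·p·q - 35·q² + 4·q - 8·p·r + 8·p² - 18·p - 12·r + 4 - 16·r²)·(-8 - 7·p + 4·q)    [combine like terms]
= -432·q·r - 378·p·q·r + 216·q²·r - 264·p·q - 231·p²·q + 132·p·q² + 280·q² + 245·p·q² - 140·q³ - 32·q - 28·p·q + 16·q² + 64·p·r + 56·p²·r - 32·p·q·r - 64·p² - 56·p³ + 32·p²·q + 144·p + 126·p² - 72·p·q + 96·r + 84·p·r - 48·q·r - 32 - 28·p + 16·q + 128·r² + 112·p·r² - 64·q·r²    [distributive law]
= -480·q·r - 410·p·q·r + 216·q²·r - 364·p·q - 199·p²·q + 377·p·q² + 296·q² - 140·q³ - 16·q + 148·p·r + 56·p²·r + 62·p² - 56·p³ + 116·p + 96·r - 32 + 128·r² + 112·p·r² - 64·q·r²    [combine like terms]

-480·q·r - 410·p·q·r + 216·q²·r - 364·p·q - 199·p²·q + 377·p·q² + 296·q² - 140·q³ - 16·q + 148·p·r + 56·p²·r + 62·p² - 56·p³ + 116·p + 96·r - 32 + 128·r² + 112·p·r² - 64·q·r²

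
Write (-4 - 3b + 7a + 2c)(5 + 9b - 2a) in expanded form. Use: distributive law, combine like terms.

(-4 - 3b + 7a + 2c)(5 + 9b - 2a)
= -20 - 36b + 8a - 15b - 27b² + 6ab + 35a + 63ab - 14a² + 10c + 18bc - 4ac    [distributive law]
= -20 - 51b + 43a - 27b² + 69ab - 14a² + 10c + 18bc - 4ac    [combine like terms]

-20 - 51b + 43a - 27b² + 69ab - 14a² + 10c + 18bc - 4ac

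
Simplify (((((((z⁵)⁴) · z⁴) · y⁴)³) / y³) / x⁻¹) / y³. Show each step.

x·y⁶·z⁷²

(((((((z⁵)⁴) · z⁴) · y⁴)³) / y³) / x⁻¹) / y³
= (((((((z⁵)⁴) · z⁴)³) · ((y⁴)³)) / y³) / x⁻¹) / y³    [power of a product]
= (((((((z⁵)⁴)³) · ((z⁴)³)) · ((y⁴)³)) / y³) / x⁻¹) / y³    [power of a product]
= ((((((z⁵)¹²) · ((z⁴)³)) · ((y⁴)³)) / y³) / x⁻¹) / y³    [power of a power]
= ((((z⁶⁰ · ((z⁴)³)) · ((y⁴)³)) / y³) / x⁻¹) / y³    [power of a power]
= ((((z⁶⁰ · z¹²) · ((y⁴)³)) / y³) / x⁻¹) / y³    [power of a power]
= (((z⁷² · ((y⁴)³)) / y³) / x⁻¹) / y³    [product of powers]
= (((z⁷² · y¹²) / y³) / x⁻¹) / y³    [power of a power]
= x·y⁶·z⁷²    [quotient of powers; product of powers]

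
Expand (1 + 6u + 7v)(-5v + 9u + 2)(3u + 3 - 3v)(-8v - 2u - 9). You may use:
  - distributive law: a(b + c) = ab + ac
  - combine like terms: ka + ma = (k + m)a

1596uv^2 - 1359u^2v - 1161uv + 1020v^2 - 237v + 111v^3 - 1908u^3 - 2163u^2 - 633u - 54 + 912u^2v^2 - 1170u^3v + 1422uv^3 - 324u^4 - 840v^4

(1 + 6u + 7v)(-5v + 9u + 2)(3u + 3 - 3v)(-8v - 2u - 9)
= (-5v + 9u + 2 - 30uv + 54u^2 + 12u - 35v^2 + 63uv + 14v)(3u + 3 - 3v)(-8v - 2u - 9)    [distributive law]
= (9v + 21u + 2 + 33uv + 54u^2 - 35v^2)(3u + 3 - 3v)(-8v - 2u - 9)    [combine like terms]
= (27uv + 27v - 27v^2 + 63u^2 + 63u - 63uv + 6u + 6 - 6v + 99u^2v + 99uv - 99uv^2 + 162u^3 + 162u^2 - 162u^2v - 105uv^2 - 105v^2 + 105v^3)(-8v - 2u - 9)    [distributive law]
= (63uv + 21v - 132v^2 + 225u^2 + 69u + 6 - 63u^2v - 204uv^2 + 162u^3 + 105v^3)(-8v - 2u - 9)    [combine like terms]
= -504uv^2 - 126u^2v - 567uv - 168v^2 - 42uv - 189v + 1056v^3 + 264uv^2 + 1188v^2 - 1800u^2v - 450u^3 - 2025u^2 - 552uv - 138u^2 - 621u - 48v - 12u - 54 + 504u^2v^2 + 126u^3v + 567u^2v + 1632uv^3 + 408u^2v^2 + 1836uv^2 - 1296u^3v - 324u^4 - 1458u^3 - 840v^4 - 210uv^3 - 945v^3    [distributive law]
= 1596uv^2 - 1359u^2v - 1161uv + 1020v^2 - 237v + 111v^3 - 1908u^3 - 2163u^2 - 633u - 54 + 912u^2v^2 - 1170u^3v + 1422uv^3 - 324u^4 - 840v^4    [combine like terms]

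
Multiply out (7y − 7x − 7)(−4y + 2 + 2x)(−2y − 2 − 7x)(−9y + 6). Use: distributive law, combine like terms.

(7y − 7x − 7)(−4y + 2 + 2x)(−2y − 2 − 7x)(−9y + 6)
= (−28y^2 + 14y + 14xy + 28xy − 14x − 14x^2 + 28y − 14 − 14x)(−2y − 2 − 7x)(−9y + 6)    [distributive law]
= (−28y^2 + 42y + 42xy − 28x − 14x^2 − 14)(−2y − 2 − 7x)(−9y + 6)    [combine like terms]
= (56y^3 + 56y^2 + 196xy^2 − 84y^2 − 84y − 294xy − 84xy^2 − 84xy − 294x^2y + 56xy + 56x + 196x^2 + 28x^2y + 28x^2 + 98x^3 + 28y + 28 + 98x)(−9y + 6)    [distributive law]
= (56y^3 − 28y^2 + 112xy^2 − 56y − 322xy − 266x^2y + 154x + 224x^2 + 98x^3 + 28)(−9y + 6)    [combine like terms]
= −504y^4 + 336y^3 + 252y^3 − 168y^2 − 1008xy^3 + 672xy^2 + 504y^2 − 336y + 2898xy^2 − 1932xy + 2394x^2y^2 − 1596x^2y − 1386xy + 924x − 2016x^2y + 1344x^2 − 882x^3y + 588x^3 − 252y + 168    [distributive law]
= −504y^4 + 588y^3 + 336y^2 − 1008xy^3 + 3570xy^2 − 588y − 3318xy + 2394x^2y^2 − 3612x^2y + 924x + 1344x^2 − 882x^3y + 588x^3 + 168    [combine like terms]

−504y^4 + 588y^3 + 336y^2 − 1008xy^3 + 3570xy^2 − 588y − 3318xy + 2394x^2y^2 − 3612x^2y + 924x + 1344x^2 − 882x^3y + 588x^3 + 168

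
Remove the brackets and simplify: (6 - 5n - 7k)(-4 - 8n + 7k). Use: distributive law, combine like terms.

(6 - 5n - 7k)(-4 - 8n + 7k)
= -24 - 48n + 42k + 20n + 40n^2 - 35kn + 28k + 56kn - 49k^2    [distributive law]
= -24 - 28n + 70k + 40n^2 + 21kn - 49k^2    [combine like terms]

-24 - 28n + 70k + 40n^2 + 21kn - 49k^2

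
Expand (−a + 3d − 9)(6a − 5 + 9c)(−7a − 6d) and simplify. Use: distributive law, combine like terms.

42a^3 − 90a^2d + 343a^2 + 399ad + 63a^2c − 135acd − 108ad^2 + 90d^2 − 162cd^2 − 315a − 270d + 567ac + 486cd

(−a + 3d − 9)(6a − 5 + 9c)(−7a − 6d)
= (−6a^2 + 5a − 9ac + 18ad − 15d + 27cd − 54a + 45 − 81c)(−7a − 6d)    [distributive law]
= (−6a^2 − 49a − 9ac + 18ad − 15d + 27cd + 45 − 81c)(−7a − 6d)    [combine like terms]
= 42a^3 + 36a^2d + 343a^2 + 294ad + 63a^2c + 54acd − 126a^2d − 108ad^2 + 105ad + 90d^2 − 189acd − 162cd^2 − 315a − 270d + 567ac + 486cd    [distributive law]
= 42a^3 − 90a^2d + 343a^2 + 399ad + 63a^2c − 135acd − 108ad^2 + 90d^2 − 162cd^2 − 315a − 270d + 567ac + 486cd    [combine like terms]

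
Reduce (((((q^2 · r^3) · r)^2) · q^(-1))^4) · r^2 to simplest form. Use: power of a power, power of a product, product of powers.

q^12r^34

(((((q^2 · r^3) · r)^2) · q^(-1))^4) · r^2
= (((((q^2 · r^3) · r)^2)^4) · ((q^(-1))^4)) · r^2    [power of a product]
= ((((q^2 · r^3) · r)^8) · ((q^(-1))^4)) · r^2    [power of a power]
= ((((q^2 · r^3)^8) · (r^8)) · ((q^(-1))^4)) · r^2    [power of a product]
= (((((q^2)^8) · ((r^3)^8)) · (r^8)) · ((q^(-1))^4)) · r^2    [power of a product]
= (((q^16 · ((r^3)^8)) · (r^8)) · ((q^(-1))^4)) · r^2    [power of a power]
= (((q^16 · r^24) · (r^8)) · ((q^(-1))^4)) · r^2    [power of a power]
= (((q^16 · r^24) · r^8) · q^(-4)) · r^2    [power of a power]
= q^12r^34    [product of powers]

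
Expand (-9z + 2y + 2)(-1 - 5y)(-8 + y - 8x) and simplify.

-72z - 351yz - 72xz + 45y^2z - 360xyz + 94y + 68y^2 + 96xy - 10y^3 + 80xy^2 + 16 + 16x

(-9z + 2y + 2)(-1 - 5y)(-8 + y - 8x)
= (9z + 45yz - 2y - 10y^2 - 2 - 10y)(-8 + y - 8x)    [distributive law]
= (9z + 45yz - 12y - 10y^2 - 2)(-8 + y - 8x)    [combine like terms]
= -72z + 9yz - 72xz - 360yz + 45y^2z - 360xyz + 96y - 12y^2 + 96xy + 80y^2 - 10y^3 + 80xy^2 + 16 - 2y + 16x    [distributive law]
= -72z - 351yz - 72xz + 45y^2z - 360xyz + 94y + 68y^2 + 96xy - 10y^3 + 80xy^2 + 16 + 16x    [combine like terms]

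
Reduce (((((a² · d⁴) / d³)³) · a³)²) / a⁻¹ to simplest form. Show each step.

(((((a² · d⁴) / d³)³) · a³)²) / a⁻¹
= (((((a² · d⁴) / d³)³)²) · ((a³)²)) / a⁻¹    [power of a product]
= ((((a² · d⁴) / d³)⁶) · ((a³)²)) / a⁻¹    [power of a power]
= ((((a² · d⁴)⁶) / ((d³)⁶)) · ((a³)²)) / a⁻¹    [power of a quotient]
= (((((a²)⁶) · ((d⁴)⁶)) / ((d³)⁶)) · ((a³)²)) / a⁻¹    [power of a product]
= (((a¹² · ((d⁴)⁶)) / ((d³)⁶)) · ((a³)²)) / a⁻¹    [power of a power]
= (((a¹² · d²⁴) / ((d³)⁶)) · ((a³)²)) / a⁻¹    [power of a power]
= (((a¹² · d²⁴) / d¹⁸) · ((a³)²)) / a⁻¹    [power of a power]
= (((a¹² · d²⁴) / d¹⁸) · a⁶) / a⁻¹    [power of a power]
= a¹⁹d⁶    [quotient of powers; product of powers]

a¹⁹d⁶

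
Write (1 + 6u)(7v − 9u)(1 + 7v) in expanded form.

(1 + 6u)(7v − 9u)(1 + 7v)
= (7v − 9u + 42uv − 54u^2)(1 + 7v)    [distributive law]
= 7v + 49v^2 − 9u − 63uv + 42uv + 294uv^2 − 54u^2 − 378u^2v    [distributive law]
= 7v + 49v^2 − 9u − 21uv + 294uv^2 − 54u^2 − 378u^2v    [combine like terms]

7v + 49v^2 − 9u − 21uv + 294uv^2 − 54u^2 − 378u^2v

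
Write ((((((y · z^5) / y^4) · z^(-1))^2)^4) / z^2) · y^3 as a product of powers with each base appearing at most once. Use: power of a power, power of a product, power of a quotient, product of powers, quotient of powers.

((((((y · z^5) / y^4) · z^(-1))^2)^4) / z^2) · y^3
= (((((y · z^5) / y^4) · z^(-1))^8) / z^2) · y^3    [power of a power]
= (((((y · z^5) / y^4)^8) · ((z^(-1))^8)) / z^2) · y^3    [power of a product]
= (((((y · z^5)^8) / ((y^4)^8)) · ((z^(-1))^8)) / z^2) · y^3    [power of a quotient]
= (((((y^8) · ((z^5)^8)) / ((y^4)^8)) · ((z^(-1))^8)) / z^2) · y^3    [power of a product]
= ((((y^8 · z^40) / ((y^4)^8)) · ((z^(-1))^8)) / z^2) · y^3    [power of a power]
= ((((y^8 · z^40) / y^32) · ((z^(-1))^8)) / z^2) · y^3    [power of a power]
= ((((y^8 · z^40) / y^32) · z^(-8)) / z^2) · y^3    [power of a power]
= y^(-21)z^30    [quotient of powers; product of powers]

y^(-21)z^30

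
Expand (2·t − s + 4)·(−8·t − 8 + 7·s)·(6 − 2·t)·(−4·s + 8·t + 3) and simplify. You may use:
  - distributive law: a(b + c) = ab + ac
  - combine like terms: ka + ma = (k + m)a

(2·t − s + 4)·(−8·t − 8 + 7·s)·(6 − 2·t)·(−4·s + 8·t + 3)
= (−16·t^2 − 16·t + 14·s·t + 8·s·t + 8·s − 7·s^2 − 32·t − 32 + 28·s)·(6 − 2·t)·(−4·s + 8·t + 3)    [distributive law]
= (−16·t^2 − 48·t + 22·s·t + 36·s − 7·s^2 − 32)·(6 − 2·t)·(−4·s + 8·t + 3)    [combine like terms]
= (−96·t^2 + 32·t^3 − 288·t + 96·t^2 + 132·s·t − 44·s·t^2 + 216·s − 72·s·t − 42·s^2 + 14·s^2·t − 192 + 64·t)·(−4·s + 8·t + 3)    [distributive law]
= (32·t^3 − 224·t + 60·s·t − 44·s·t^2 + 216·s − 42·s^2 + 14·s^2·t − 192)·(−4·s + 8·t + 3)    [combine like terms]
= −128·s·t^3 + 256·t^4 + 96·t^3 + 896·s·t − 1792·t^2 − 672·t − 240·s^2·t + 480·s·t^2 + 180·s·t + 176·s^2·t^2 − 352·s·t^3 − 132·s·t^2 − 864·s^2 + 1728·s·t + 648·s + 168·s^3 − 336·s^2·t − 126·s^2 − 56·s^3·t + 112·s^2·t^2 + 42·s^2·t + 768·s − 1536·t − 576    [distributive law]
= −480·s·t^3 + 256·t^4 + 96·t^3 + 2804·s·t − 1792·t^2 − 2208·t − 534·s^2·t + 348·s·t^2 + 288·s^2·t^2 − 990·s^2 + 1416·s + 168·s^3 − 56·s^3·t − 576    [combine like terms]

−480·s·t^3 + 256·t^4 + 96·t^3 + 2804·s·t − 1792·t^2 − 2208·t − 534·s^2·t + 348·s·t^2 + 288·s^2·t^2 − 990·s^2 + 1416·s + 168·s^3 − 56·s^3·t − 576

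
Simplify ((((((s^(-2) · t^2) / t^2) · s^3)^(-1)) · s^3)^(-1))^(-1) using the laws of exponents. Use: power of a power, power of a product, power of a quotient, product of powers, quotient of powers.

((((((s^(-2) · t^2) / t^2) · s^3)^(-1)) · s^3)^(-1))^(-1)
= (((((s^(-2) · t^2) / t^2) · s^3)^(-1)) · s^3)^1    [power of a power]
= (((((s^(-2) · t^2) / t^2) · s^3)^(-1))^1) · ((s^3)^1)    [power of a product]
= ((((s^(-2) · t^2) / t^2) · s^3)^(-1)) · ((s^3)^1)    [power of a power]
= ((((s^(-2) · t^2) / t^2)^(-1)) · ((s^3)^(-1))) · ((s^3)^1)    [power of a product]
= ((((s^(-2) · t^2)^(-1)) / ((t^2)^(-1))) · ((s^3)^(-1))) · ((s^3)^1)    [power of a quotient]
= (((((s^(-2))^(-1)) · ((t^2)^(-1))) / ((t^2)^(-1))) · ((s^3)^(-1))) · ((s^3)^1)    [power of a product]
= (((s^2 · ((t^2)^(-1))) / ((t^2)^(-1))) · ((s^3)^(-1))) · ((s^3)^1)    [power of a power]
= (((s^2 · t^(-2)) / ((t^2)^(-1))) · ((s^3)^(-1))) · ((s^3)^1)    [power of a power]
= (((s^2 · t^(-2)) / t^(-2)) · ((s^3)^(-1))) · ((s^3)^1)    [power of a power]
= (((s^2 · t^(-2)) / t^(-2)) · s^(-3)) · ((s^3)^1)    [power of a power]
= (((s^2 · t^(-2)) / t^(-2)) · s^(-3)) · s^3    [power of a power]
= s^2    [quotient of powers; product of powers]

s^2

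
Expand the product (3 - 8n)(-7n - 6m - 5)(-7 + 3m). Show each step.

(3 - 8n)(-7n - 6m - 5)(-7 + 3m)
= (-21n - 18m - 15 + 56n^2 + 48mn + 40n)(-7 + 3m)    [distributive law]
= (19n - 18m - 15 + 56n^2 + 48mn)(-7 + 3m)    [combine like terms]
= -133n + 57mn + 126m - 54m^2 + 105 - 45m - 392n^2 + 168mn^2 - 336mn + 144m^2n    [distributive law]
= -133n - 279mn + 81m - 54m^2 + 105 - 392n^2 + 168mn^2 + 144m^2n    [combine like terms]

-133n - 279mn + 81m - 54m^2 + 105 - 392n^2 + 168mn^2 + 144m^2n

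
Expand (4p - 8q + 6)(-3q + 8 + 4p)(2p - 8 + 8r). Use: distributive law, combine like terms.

(4p - 8q + 6)(-3q + 8 + 4p)(2p - 8 + 8r)
= (-12pq + 32p + 16p^2 + 24q^2 - 64q - 32pq - 18q + 48 + 24p)(2p - 8 + 8r)    [distributive law]
= (-44pq + 56p + 16p^2 + 24q^2 - 82q + 48)(2p - 8 + 8r)    [combine like terms]
= -88p^2q + 352pq - 352pqr + 112p^2 - 448p + 448pr + 32p^3 - 128p^2 + 128p^2r + 48pq^2 - 192q^2 + 192q^2r - 164pq + 656q - 656qr + 96p - 384 + 384r    [distributive law]
= -88p^2q + 188pq - 352pqr - 16p^2 - 352p + 448pr + 32p^3 + 128p^2r + 48pq^2 - 192q^2 + 192q^2r + 656q - 656qr - 384 + 384r    [combine like terms]

-88p^2q + 188pq - 352pqr - 16p^2 - 352p + 448pr + 32p^3 + 128p^2r + 48pq^2 - 192q^2 + 192q^2r + 656q - 656qr - 384 + 384r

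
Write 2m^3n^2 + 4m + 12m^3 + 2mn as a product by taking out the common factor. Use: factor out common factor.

2m^3n^2 + 4m + 12m^3 + 2mn
= 2(m^3n^2 + 2m + 6m^3 + mn)    [factor out 2]
= 2m(m^2n^2 + 2 + 6m^2 + n)    [factor out m]

2m(m^2n^2 + 2 + 6m^2 + n)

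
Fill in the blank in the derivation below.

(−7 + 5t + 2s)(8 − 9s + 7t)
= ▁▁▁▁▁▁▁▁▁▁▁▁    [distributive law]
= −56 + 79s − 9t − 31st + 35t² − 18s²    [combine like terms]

By distributive law:

−56 + 63s − 49t + 40t − 45st + 35t² + 16s − 18s² + 14st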